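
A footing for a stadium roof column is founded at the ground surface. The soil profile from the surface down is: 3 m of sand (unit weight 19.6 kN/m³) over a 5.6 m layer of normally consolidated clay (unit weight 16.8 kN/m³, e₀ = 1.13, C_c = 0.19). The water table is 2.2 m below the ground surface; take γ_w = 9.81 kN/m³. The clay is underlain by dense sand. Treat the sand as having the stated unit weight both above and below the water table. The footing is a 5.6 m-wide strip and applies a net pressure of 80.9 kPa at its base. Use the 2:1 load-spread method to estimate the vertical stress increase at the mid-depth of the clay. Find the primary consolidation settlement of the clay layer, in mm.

S_c ≈ 96.9 mm

Mid-depth of clay below the ground surface: z = 3 + 5.6/2 = 5.8 m.
Total vertical stress at mid-clay: σ_v = 19.6×3 + 16.8×2.8 = 105.84 kPa.
Pore pressure: u = 9.81×(5.8 − 2.2) = 35.316 kPa.
Initial effective stress: σ'_0 = σ_v − u = 105.84 − 35.316 = 70.524 kPa.
Stress increase at mid-clay by the 2:1 spreading method:
Δσ = qB/(B+z) = 80.9×5.6/(5.6+5.8) = 39.74 kPa
Final effective stress: σ'_f = σ'_0 + Δσ = 70.524 + 39.74 = 110.26 kPa.
Normally consolidated clay, so the full stress increment lies on the virgin compression line:
S_c = C_c·H/(1+e₀)·log₁₀(σ'_f/σ'_0) = 0.19×5.6/(1+1.13)×log₁₀(110.26/70.524)
    = 0.49953 × 0.19408 = 0.09695 m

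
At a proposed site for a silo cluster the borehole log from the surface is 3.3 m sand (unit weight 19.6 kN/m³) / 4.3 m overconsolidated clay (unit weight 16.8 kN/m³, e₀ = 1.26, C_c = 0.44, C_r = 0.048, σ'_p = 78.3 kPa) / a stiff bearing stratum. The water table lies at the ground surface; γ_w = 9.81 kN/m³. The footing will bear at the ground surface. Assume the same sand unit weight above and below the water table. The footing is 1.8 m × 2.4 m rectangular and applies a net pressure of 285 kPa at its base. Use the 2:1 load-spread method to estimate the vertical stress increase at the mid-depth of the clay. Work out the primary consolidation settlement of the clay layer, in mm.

Mid-depth of clay below the ground surface: z = 3.3 + 4.3/2 = 5.45 m.
Total vertical stress at mid-clay: σ_v = 19.6×3.3 + 16.8×2.15 = 100.8 kPa.
Pore pressure: u = 9.81×(5.45 − 0) = 53.465 kPa.
Initial effective stress: σ'_0 = σ_v − u = 100.8 − 53.465 = 47.335 kPa.
Stress increase at mid-clay by the 2:1 spreading method:
Δσ = qBL/((B+z)(L+z)) = 285×1.8×2.4/((1.8+5.45)(2.4+5.45)) = 21.633 kPa
Final effective stress: σ'_f = 47.335 + 21.633 = 68.968 kPa.
σ'_f = 68.968 ≤ σ'_p = 78.3 kPa, so the clay remains overconsolidated and only the recompression index applies:
S_c = C_r·H/(1+e₀)·log₁₀(σ'_f/σ'_0) = 0.048×4.3/2.26×log₁₀(68.968/47.335)
    = 0.09133 × 0.16347 = 0.01493 m

S_c ≈ 14.9 mm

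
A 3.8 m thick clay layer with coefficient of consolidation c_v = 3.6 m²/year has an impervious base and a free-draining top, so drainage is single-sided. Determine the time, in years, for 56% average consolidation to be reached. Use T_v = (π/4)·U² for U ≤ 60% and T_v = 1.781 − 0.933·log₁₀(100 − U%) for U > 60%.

Drainage path length: H_d = H = 3.8 m (single drainage).
U ≤ 60%: T_v = (π/4)·U² = (π/4)×0.56² = 0.2463.
t = T_v·H_d²/c_v = 0.2463×3.8²/3.6 = 0.9879 years.

t ≈ 0.988 years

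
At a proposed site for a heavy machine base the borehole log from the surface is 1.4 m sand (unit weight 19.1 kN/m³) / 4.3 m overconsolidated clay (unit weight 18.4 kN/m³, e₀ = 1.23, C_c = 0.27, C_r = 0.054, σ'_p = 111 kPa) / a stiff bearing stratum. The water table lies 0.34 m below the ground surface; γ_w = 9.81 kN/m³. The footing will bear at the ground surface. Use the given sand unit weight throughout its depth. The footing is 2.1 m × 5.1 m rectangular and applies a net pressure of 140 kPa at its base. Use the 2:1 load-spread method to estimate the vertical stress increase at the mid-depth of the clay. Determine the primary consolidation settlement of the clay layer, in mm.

S_c ≈ 28.6 mm

Mid-depth of clay below the ground surface: z = 1.4 + 4.3/2 = 3.55 m.
Total vertical stress at mid-clay: σ_v = 19.1×1.4 + 18.4×2.15 = 66.3 kPa.
Pore pressure: u = 9.81×(3.55 − 0.34) = 31.49 kPa.
Initial effective stress: σ'_0 = σ_v − u = 66.3 − 31.49 = 34.81 kPa.
Stress increase at mid-clay by the 2:1 spreading method:
Δσ = qBL/((B+z)(L+z)) = 140×2.1×5.1/((2.1+3.55)(5.1+3.55)) = 30.68 kPa
Final effective stress: σ'_f = 34.81 + 30.68 = 65.49 kPa.
σ'_f = 65.49 ≤ σ'_p = 111 kPa, so the clay remains overconsolidated and only the recompression index applies:
S_c = C_r·H/(1+e₀)·log₁₀(σ'_f/σ'_0) = 0.054×4.3/2.23×log₁₀(65.49/34.81)
    = 0.10413 × 0.27447 = 0.02858 m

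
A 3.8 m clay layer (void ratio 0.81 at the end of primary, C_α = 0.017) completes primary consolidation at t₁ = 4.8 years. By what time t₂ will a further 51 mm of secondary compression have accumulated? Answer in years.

t₂ ≈ 129 years

S_s = C_α·H/(1+e_p)·log₁₀(t₂/t₁) ⇒ log₁₀(t₂/t₁) = S_s·(1+e_p)/(C_α·H).
log₁₀(t₂/t₁) = 0.051 × (1+0.81) / (0.017×3.8) = 1.429
t₂ = t₁ × 10^1.429 = 4.8 × 26.85 = 128.9 years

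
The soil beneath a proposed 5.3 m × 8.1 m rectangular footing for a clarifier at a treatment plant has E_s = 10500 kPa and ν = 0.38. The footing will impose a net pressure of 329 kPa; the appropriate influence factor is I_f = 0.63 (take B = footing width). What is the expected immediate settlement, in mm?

S_e ≈ 89.5 mm

Immediate (elastic) settlement: S_e = q·B·(1−ν²)/E_s · I_f.
S_e = 329 × 5.3 × (1 − 0.38²) / 10500 × 0.63
    = 329 × 5.3 × 0.8556 / 10500 × 0.63
    = 0.08951 m = 89.51 mm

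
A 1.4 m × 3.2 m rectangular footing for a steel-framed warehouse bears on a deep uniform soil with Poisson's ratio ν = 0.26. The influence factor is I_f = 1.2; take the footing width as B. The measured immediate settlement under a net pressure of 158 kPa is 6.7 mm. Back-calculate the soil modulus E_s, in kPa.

E_s ≈ 36900 kPa

S_e = q·B·(1−ν²)/E_s · I_f  ⇒  E_s = q·B·(1−ν²)·I_f / S_e.
E_s = 158 × 1.4 × 0.9324 × 1.2 / 0.0067 = 36940 kPa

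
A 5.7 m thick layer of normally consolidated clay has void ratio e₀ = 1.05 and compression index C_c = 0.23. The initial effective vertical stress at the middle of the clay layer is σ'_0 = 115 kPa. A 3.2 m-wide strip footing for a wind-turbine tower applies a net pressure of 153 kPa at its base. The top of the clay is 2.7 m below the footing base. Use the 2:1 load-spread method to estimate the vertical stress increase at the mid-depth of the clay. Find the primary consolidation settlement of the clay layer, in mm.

Mid-depth of clay below the footing base: z = 2.7 + 5.7/2 = 5.55 m.
Stress increase at mid-clay by the 2:1 spreading method:
Δσ = qB/(B+z) = 153×3.2/(3.2+5.55) = 55.954 kPa
Final effective stress: σ'_f = σ'_0 + Δσ = 115 + 55.954 = 170.95 kPa.
Normally consolidated clay, so the full stress increment lies on the virgin compression line:
S_c = C_c·H/(1+e₀)·log₁₀(σ'_f/σ'_0) = 0.23×5.7/(1+1.05)×log₁₀(170.95/115)
    = 0.63951 × 0.17217 = 0.1101 m

S_c ≈ 110 mm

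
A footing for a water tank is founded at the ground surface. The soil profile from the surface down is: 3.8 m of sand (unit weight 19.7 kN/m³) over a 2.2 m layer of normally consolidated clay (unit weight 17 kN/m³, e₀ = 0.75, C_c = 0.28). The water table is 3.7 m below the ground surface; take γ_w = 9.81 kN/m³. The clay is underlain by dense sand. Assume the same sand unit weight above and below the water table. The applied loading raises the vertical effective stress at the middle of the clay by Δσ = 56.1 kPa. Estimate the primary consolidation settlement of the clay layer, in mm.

S_c ≈ 79.8 mm

Mid-depth of clay below the ground surface: z = 3.8 + 2.2/2 = 4.9 m.
Total vertical stress at mid-clay: σ_v = 19.7×3.8 + 17×1.1 = 93.56 kPa.
Pore pressure: u = 9.81×(4.9 − 3.7) = 11.772 kPa.
Initial effective stress: σ'_0 = σ_v − u = 93.56 − 11.772 = 81.788 kPa.
Final effective stress: σ'_f = σ'_0 + Δσ = 81.788 + 56.1 = 137.89 kPa.
Normally consolidated clay, so the full stress increment lies on the virgin compression line:
S_c = C_c·H/(1+e₀)·log₁₀(σ'_f/σ'_0) = 0.28×2.2/(1+0.75)×log₁₀(137.89/81.788)
    = 0.352 × 0.22684 = 0.07985 m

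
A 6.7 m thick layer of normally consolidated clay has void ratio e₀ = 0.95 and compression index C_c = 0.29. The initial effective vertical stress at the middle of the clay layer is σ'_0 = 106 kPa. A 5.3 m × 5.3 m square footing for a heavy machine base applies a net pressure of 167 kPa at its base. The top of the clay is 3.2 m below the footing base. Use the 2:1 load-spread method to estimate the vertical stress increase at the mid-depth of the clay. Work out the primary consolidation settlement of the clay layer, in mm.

S_c ≈ 119 mm

Mid-depth of clay below the footing base: z = 3.2 + 6.7/2 = 6.55 m.
Stress increase at mid-clay by the 2:1 spreading method:
Δσ = qBL/((B+z)(L+z)) = 167×5.3×5.3/((5.3+6.55)(5.3+6.55)) = 33.407 kPa
Final effective stress: σ'_f = σ'_0 + Δσ = 106 + 33.407 = 139.41 kPa.
Normally consolidated clay, so the full stress increment lies on the virgin compression line:
S_c = C_c·H/(1+e₀)·log₁₀(σ'_f/σ'_0) = 0.29×6.7/(1+0.95)×log₁₀(139.41/106)
    = 0.99641 × 0.11899 = 0.1186 m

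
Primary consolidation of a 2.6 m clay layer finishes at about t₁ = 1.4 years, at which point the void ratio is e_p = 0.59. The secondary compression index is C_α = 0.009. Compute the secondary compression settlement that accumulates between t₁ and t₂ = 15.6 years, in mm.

Secondary compression: S_s = C_α·H/(1+e_p)·log₁₀(t₂/t₁)
S_s = 0.009×2.6/(1+0.59)×log₁₀(15.6/1.4)
    = 0.01472 × 1.047 = 0.01541 m

S_s ≈ 15.4 mm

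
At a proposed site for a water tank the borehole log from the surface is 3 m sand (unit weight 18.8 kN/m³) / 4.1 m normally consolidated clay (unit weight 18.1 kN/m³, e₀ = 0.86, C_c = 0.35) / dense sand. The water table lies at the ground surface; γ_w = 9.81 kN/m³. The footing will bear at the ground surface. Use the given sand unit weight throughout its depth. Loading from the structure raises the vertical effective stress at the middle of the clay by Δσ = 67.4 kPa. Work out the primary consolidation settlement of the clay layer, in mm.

S_c ≈ 311 mm

Mid-depth of clay below the ground surface: z = 3 + 4.1/2 = 5.05 m.
Total vertical stress at mid-clay: σ_v = 18.8×3 + 18.1×2.05 = 93.505 kPa.
Pore pressure: u = 9.81×(5.05 − 0) = 49.541 kPa.
Initial effective stress: σ'_0 = σ_v − u = 93.505 − 49.541 = 43.964 kPa.
Final effective stress: σ'_f = σ'_0 + Δσ = 43.964 + 67.4 = 111.36 kPa.
Normally consolidated clay, so the full stress increment lies on the virgin compression line:
S_c = C_c·H/(1+e₀)·log₁₀(σ'_f/σ'_0) = 0.35×4.1/(1+0.86)×log₁₀(111.36/43.964)
    = 0.77151 × 0.40363 = 0.3114 m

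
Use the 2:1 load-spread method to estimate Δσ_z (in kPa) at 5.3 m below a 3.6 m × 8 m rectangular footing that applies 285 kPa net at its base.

Δσ_z ≈ 69.3 kPa

By the 2:1 method the load spreads at 1 horizontal : 2 vertical, so at depth z the loaded area has grown by z in each plan dimension:
Δσ = qBL/((B+z)(L+z)) = 285×3.6×8/((3.6+5.3)(8+5.3)) = 69.342 kPa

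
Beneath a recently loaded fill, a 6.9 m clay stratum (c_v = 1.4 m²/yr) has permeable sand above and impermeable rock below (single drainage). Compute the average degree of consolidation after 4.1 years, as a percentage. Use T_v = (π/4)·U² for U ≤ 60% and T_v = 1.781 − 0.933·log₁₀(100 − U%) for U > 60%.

Drainage path length: H_d = H = 6.9 m (single drainage).
T_v = c_v·t/H_d² = 1.4×4.1/6.9² = 0.12056.
T_v = 0.12056 corresponds to the U ≤ 60% branch:
U = √(4T_v/π) = 0.3918

U ≈ 39.2 %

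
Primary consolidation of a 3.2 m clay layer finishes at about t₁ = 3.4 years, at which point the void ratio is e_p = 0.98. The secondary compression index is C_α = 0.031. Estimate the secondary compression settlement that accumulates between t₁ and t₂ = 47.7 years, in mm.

Secondary compression: S_s = C_α·H/(1+e_p)·log₁₀(t₂/t₁)
S_s = 0.031×3.2/(1+0.98)×log₁₀(47.7/3.4)
    = 0.0501 × 1.147 = 0.05747 m

S_s ≈ 57.5 mm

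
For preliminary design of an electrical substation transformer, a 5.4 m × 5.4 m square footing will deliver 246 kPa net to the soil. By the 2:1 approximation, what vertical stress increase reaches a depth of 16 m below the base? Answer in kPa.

Δσ_z ≈ 15.7 kPa

By the 2:1 method the load spreads at 1 horizontal : 2 vertical, so at depth z the loaded area has grown by z in each plan dimension:
Δσ = qBL/((B+z)(L+z)) = 246×5.4×5.4/((5.4+16)(5.4+16)) = 15.664 kPa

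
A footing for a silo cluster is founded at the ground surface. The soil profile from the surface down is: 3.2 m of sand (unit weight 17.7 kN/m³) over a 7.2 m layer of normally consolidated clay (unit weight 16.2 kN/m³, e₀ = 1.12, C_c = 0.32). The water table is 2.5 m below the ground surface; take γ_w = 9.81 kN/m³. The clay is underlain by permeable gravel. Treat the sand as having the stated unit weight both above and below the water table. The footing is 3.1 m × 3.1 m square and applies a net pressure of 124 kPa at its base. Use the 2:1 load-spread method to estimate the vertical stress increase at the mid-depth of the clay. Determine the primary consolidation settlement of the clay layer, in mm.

Mid-depth of clay below the ground surface: z = 3.2 + 7.2/2 = 6.8 m.
Total vertical stress at mid-clay: σ_v = 17.7×3.2 + 16.2×3.6 = 114.96 kPa.
Pore pressure: u = 9.81×(6.8 − 2.5) = 42.183 kPa.
Initial effective stress: σ'_0 = σ_v − u = 114.96 − 42.183 = 72.777 kPa.
Stress increase at mid-clay by the 2:1 spreading method:
Δσ = qBL/((B+z)(L+z)) = 124×3.1×3.1/((3.1+6.8)(3.1+6.8)) = 12.158 kPa
Final effective stress: σ'_f = σ'_0 + Δσ = 72.777 + 12.158 = 84.935 kPa.
Normally consolidated clay, so the full stress increment lies on the virgin compression line:
S_c = C_c·H/(1+e₀)·log₁₀(σ'_f/σ'_0) = 0.32×7.2/(1+1.12)×log₁₀(84.935/72.777)
    = 1.0868 × 0.067093 = 0.07292 m

S_c ≈ 72.9 mm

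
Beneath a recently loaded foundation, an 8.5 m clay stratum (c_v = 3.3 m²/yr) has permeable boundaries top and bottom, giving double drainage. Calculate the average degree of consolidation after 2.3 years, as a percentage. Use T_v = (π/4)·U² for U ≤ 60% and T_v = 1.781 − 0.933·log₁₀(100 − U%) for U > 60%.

Drainage path length: H_d = H/2 = 4.25 m (double drainage).
T_v = c_v·t/H_d² = 3.3×2.3/4.25² = 0.42021.
T_v = 0.42021 corresponds to the U > 60% branch:
U = 1 − 10^((1.781 − T_v)/0.933)/100 = 0.7126

U ≈ 71.3 %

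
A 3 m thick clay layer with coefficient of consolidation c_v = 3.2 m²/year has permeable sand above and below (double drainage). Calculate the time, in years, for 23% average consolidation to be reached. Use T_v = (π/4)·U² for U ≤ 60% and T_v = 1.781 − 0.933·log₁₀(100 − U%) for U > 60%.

t ≈ 0.0292 years

Drainage path length: H_d = H/2 = 1.5 m (double drainage).
U ≤ 60%: T_v = (π/4)·U² = (π/4)×0.23² = 0.041548.
t = T_v·H_d²/c_v = 0.041548×1.5²/3.2 = 0.02921 years.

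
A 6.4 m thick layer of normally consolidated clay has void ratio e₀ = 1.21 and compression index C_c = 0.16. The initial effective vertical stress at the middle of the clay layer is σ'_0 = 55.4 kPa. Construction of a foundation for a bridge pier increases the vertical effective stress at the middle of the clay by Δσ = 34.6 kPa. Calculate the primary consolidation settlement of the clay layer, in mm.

Final effective stress: σ'_f = σ'_0 + Δσ = 55.4 + 34.6 = 90 kPa.
Normally consolidated clay, so the full stress increment lies on the virgin compression line:
S_c = C_c·H/(1+e₀)·log₁₀(σ'_f/σ'_0) = 0.16×6.4/(1+1.21)×log₁₀(90/55.4)
    = 0.46335 × 0.21073 = 0.09764 m

S_c ≈ 97.6 mm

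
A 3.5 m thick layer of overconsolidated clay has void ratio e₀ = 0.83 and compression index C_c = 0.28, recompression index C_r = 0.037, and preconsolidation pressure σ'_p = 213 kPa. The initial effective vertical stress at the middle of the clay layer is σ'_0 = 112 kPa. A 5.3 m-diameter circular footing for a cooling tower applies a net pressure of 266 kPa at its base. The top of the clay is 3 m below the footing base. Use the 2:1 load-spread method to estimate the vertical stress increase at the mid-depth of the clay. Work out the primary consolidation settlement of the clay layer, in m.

Mid-depth of clay below the footing base: z = 3 + 3.5/2 = 4.75 m.
Stress increase at mid-clay by the 2:1 spreading method:
Δσ ≈ qD²/(D+z)² = 266×5.3²/(5.3+4.75)² = 73.978 kPa
Final effective stress: σ'_f = 112 + 73.978 = 185.98 kPa.
σ'_f = 185.98 ≤ σ'_p = 213 kPa, so the clay remains overconsolidated and only the recompression index applies:
S_c = C_r·H/(1+e₀)·log₁₀(σ'_f/σ'_0) = 0.037×3.5/1.83×log₁₀(185.98/112)
    = 0.070766 × 0.22025 = 0.01559 m

S_c ≈ 0.0156 m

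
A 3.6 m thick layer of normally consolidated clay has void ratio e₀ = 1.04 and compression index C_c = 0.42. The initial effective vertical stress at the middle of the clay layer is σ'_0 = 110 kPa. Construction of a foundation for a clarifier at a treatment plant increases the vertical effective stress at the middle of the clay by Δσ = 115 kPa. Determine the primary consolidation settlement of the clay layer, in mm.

S_c ≈ 230 mm

Final effective stress: σ'_f = σ'_0 + Δσ = 110 + 115 = 225 kPa.
Normally consolidated clay, so the full stress increment lies on the virgin compression line:
S_c = C_c·H/(1+e₀)·log₁₀(σ'_f/σ'_0) = 0.42×3.6/(1+1.04)×log₁₀(225/110)
    = 0.74118 × 0.31079 = 0.2304 m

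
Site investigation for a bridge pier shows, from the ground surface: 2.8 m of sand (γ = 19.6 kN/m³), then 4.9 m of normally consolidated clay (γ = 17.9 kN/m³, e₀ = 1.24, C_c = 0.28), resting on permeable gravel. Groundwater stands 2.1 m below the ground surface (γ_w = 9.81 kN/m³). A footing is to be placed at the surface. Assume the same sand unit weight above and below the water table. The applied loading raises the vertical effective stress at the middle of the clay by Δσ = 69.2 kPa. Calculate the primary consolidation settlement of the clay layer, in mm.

Mid-depth of clay below the ground surface: z = 2.8 + 4.9/2 = 5.25 m.
Total vertical stress at mid-clay: σ_v = 19.6×2.8 + 17.9×2.45 = 98.735 kPa.
Pore pressure: u = 9.81×(5.25 − 2.1) = 30.902 kPa.
Initial effective stress: σ'_0 = σ_v − u = 98.735 − 30.902 = 67.833 kPa.
Final effective stress: σ'_f = σ'_0 + Δσ = 67.833 + 69.2 = 137.03 kPa.
Normally consolidated clay, so the full stress increment lies on the virgin compression line:
S_c = C_c·H/(1+e₀)·log₁₀(σ'_f/σ'_0) = 0.28×4.9/(1+1.24)×log₁₀(137.03/67.833)
    = 0.6125 × 0.30537 = 0.187 m

S_c ≈ 187 mm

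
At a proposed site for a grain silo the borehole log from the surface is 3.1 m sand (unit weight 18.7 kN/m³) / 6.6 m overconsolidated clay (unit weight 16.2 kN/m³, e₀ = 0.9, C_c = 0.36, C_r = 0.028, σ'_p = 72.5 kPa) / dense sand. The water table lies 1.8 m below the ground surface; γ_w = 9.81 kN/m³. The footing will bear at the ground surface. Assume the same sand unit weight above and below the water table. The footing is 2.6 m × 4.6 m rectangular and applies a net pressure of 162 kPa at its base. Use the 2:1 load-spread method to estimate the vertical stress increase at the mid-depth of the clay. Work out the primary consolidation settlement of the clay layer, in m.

Mid-depth of clay below the ground surface: z = 3.1 + 6.6/2 = 6.4 m.
Total vertical stress at mid-clay: σ_v = 18.7×3.1 + 16.2×3.3 = 111.43 kPa.
Pore pressure: u = 9.81×(6.4 − 1.8) = 45.126 kPa.
Initial effective stress: σ'_0 = σ_v − u = 111.43 − 45.126 = 66.304 kPa.
Stress increase at mid-clay by the 2:1 spreading method:
Δσ = qBL/((B+z)(L+z)) = 162×2.6×4.6/((2.6+6.4)(4.6+6.4)) = 19.571 kPa
Final effective stress: σ'_f = 66.304 + 19.571 = 85.875 kPa.
σ'_f = 85.875 > σ'_p = 72.5 kPa, so the stress path crosses the preconsolidation pressure — recompression up to σ'_p, then virgin compression beyond:
S_c = H/(1+e₀)·[C_r·log₁₀(σ'_p/σ'_0) + C_c·log₁₀(σ'_f/σ'_p)]
    = 6.6/1.9 × [0.028×log₁₀(72.5/66.304) + 0.36×log₁₀(85.875/72.5)]
    = 3.4737 × [0.0010864 + 0.02647] = 0.09572 m

S_c ≈ 0.0957 m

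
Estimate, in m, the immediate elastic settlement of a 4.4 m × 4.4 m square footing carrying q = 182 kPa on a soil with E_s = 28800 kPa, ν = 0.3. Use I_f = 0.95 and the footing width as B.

S_e ≈ 0.024 m

Immediate (elastic) settlement: S_e = q·B·(1−ν²)/E_s · I_f.
S_e = 182 × 4.4 × (1 − 0.3²) / 28800 × 0.95
    = 182 × 4.4 × 0.91 / 28800 × 0.95
    = 0.02404 m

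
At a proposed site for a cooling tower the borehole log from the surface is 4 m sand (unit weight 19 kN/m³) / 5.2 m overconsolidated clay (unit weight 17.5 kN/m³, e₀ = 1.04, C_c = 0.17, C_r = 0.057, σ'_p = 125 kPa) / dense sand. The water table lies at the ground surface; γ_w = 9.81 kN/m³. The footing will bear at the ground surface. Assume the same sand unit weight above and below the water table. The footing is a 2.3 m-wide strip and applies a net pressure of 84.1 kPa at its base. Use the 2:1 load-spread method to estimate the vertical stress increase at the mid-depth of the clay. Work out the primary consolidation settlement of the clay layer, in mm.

Mid-depth of clay below the ground surface: z = 4 + 5.2/2 = 6.6 m.
Total vertical stress at mid-clay: σ_v = 19×4 + 17.5×2.6 = 121.5 kPa.
Pore pressure: u = 9.81×(6.6 − 0) = 64.746 kPa.
Initial effective stress: σ'_0 = σ_v − u = 121.5 − 64.746 = 56.754 kPa.
Stress increase at mid-clay by the 2:1 spreading method:
Δσ = qB/(B+z) = 84.1×2.3/(2.3+6.6) = 21.734 kPa
Final effective stress: σ'_f = 56.754 + 21.734 = 78.488 kPa.
σ'_f = 78.488 ≤ σ'_p = 125 kPa, so the clay remains overconsolidated and only the recompression index applies:
S_c = C_r·H/(1+e₀)·log₁₀(σ'_f/σ'_0) = 0.057×5.2/2.04×log₁₀(78.488/56.754)
    = 0.14529 × 0.14081 = 0.02046 m

S_c ≈ 20.5 mm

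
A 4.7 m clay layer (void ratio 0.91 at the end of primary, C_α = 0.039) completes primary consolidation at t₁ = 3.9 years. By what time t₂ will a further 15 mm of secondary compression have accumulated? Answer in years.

S_s = C_α·H/(1+e_p)·log₁₀(t₂/t₁) ⇒ log₁₀(t₂/t₁) = S_s·(1+e_p)/(C_α·H).
log₁₀(t₂/t₁) = 0.015 × (1+0.91) / (0.039×4.7) = 0.1563
t₂ = t₁ × 10^0.1563 = 3.9 × 1.433 = 5.589 years

t₂ ≈ 5.59 years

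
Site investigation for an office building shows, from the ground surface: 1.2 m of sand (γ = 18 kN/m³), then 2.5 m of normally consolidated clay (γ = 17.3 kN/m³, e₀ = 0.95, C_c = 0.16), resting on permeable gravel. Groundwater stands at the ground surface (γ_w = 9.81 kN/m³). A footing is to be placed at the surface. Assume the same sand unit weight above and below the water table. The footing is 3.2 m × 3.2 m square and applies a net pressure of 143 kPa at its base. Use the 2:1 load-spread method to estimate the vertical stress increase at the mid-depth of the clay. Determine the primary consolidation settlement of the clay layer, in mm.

S_c ≈ 109 mm

Mid-depth of clay below the ground surface: z = 1.2 + 2.5/2 = 2.45 m.
Total vertical stress at mid-clay: σ_v = 18×1.2 + 17.3×1.25 = 43.225 kPa.
Pore pressure: u = 9.81×(2.45 − 0) = 24.035 kPa.
Initial effective stress: σ'_0 = σ_v − u = 43.225 − 24.035 = 19.19 kPa.
Stress increase at mid-clay by the 2:1 spreading method:
Δσ = qBL/((B+z)(L+z)) = 143×3.2×3.2/((3.2+2.45)(3.2+2.45)) = 45.871 kPa
Final effective stress: σ'_f = σ'_0 + Δσ = 19.19 + 45.871 = 65.061 kPa.
Normally consolidated clay, so the full stress increment lies on the virgin compression line:
S_c = C_c·H/(1+e₀)·log₁₀(σ'_f/σ'_0) = 0.16×2.5/(1+0.95)×log₁₀(65.061/19.19)
    = 0.20513 × 0.53025 = 0.1088 m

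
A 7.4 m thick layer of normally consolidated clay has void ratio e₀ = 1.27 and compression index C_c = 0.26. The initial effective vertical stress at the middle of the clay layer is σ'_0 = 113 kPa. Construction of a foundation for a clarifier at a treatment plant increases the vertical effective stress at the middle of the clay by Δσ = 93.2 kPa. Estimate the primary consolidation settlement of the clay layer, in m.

Final effective stress: σ'_f = σ'_0 + Δσ = 113 + 93.2 = 206.2 kPa.
Normally consolidated clay, so the full stress increment lies on the virgin compression line:
S_c = C_c·H/(1+e₀)·log₁₀(σ'_f/σ'_0) = 0.26×7.4/(1+1.27)×log₁₀(206.2/113)
    = 0.84758 × 0.26121 = 0.2214 m

S_c ≈ 0.221 m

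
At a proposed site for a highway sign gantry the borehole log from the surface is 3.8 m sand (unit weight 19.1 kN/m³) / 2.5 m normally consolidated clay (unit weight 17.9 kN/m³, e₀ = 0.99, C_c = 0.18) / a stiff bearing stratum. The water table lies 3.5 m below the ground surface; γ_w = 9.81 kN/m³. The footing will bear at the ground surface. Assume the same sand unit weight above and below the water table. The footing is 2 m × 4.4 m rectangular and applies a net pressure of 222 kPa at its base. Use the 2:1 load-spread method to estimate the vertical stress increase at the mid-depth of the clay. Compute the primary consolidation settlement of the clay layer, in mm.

Mid-depth of clay below the ground surface: z = 3.8 + 2.5/2 = 5.05 m.
Total vertical stress at mid-clay: σ_v = 19.1×3.8 + 17.9×1.25 = 94.955 kPa.
Pore pressure: u = 9.81×(5.05 − 3.5) = 15.206 kPa.
Initial effective stress: σ'_0 = σ_v − u = 94.955 − 15.206 = 79.749 kPa.
Stress increase at mid-clay by the 2:1 spreading method:
Δσ = qBL/((B+z)(L+z)) = 222×2×4.4/((2+5.05)(4.4+5.05)) = 29.323 kPa
Final effective stress: σ'_f = σ'_0 + Δσ = 79.749 + 29.323 = 109.07 kPa.
Normally consolidated clay, so the full stress increment lies on the virgin compression line:
S_c = C_c·H/(1+e₀)·log₁₀(σ'_f/σ'_0) = 0.18×2.5/(1+0.99)×log₁₀(109.07/79.749)
    = 0.22613 × 0.13598 = 0.03075 m

S_c ≈ 30.7 mm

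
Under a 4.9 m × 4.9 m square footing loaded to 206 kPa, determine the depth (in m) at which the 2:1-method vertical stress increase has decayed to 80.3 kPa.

2:1 spreading — at depth z the loaded area has grown by z in each plan dimension:
qB²/(B+z)² = Δσ_z ⇒ z = B(√(q/Δσ_z) − 1) = 4.9×(√(206/80.3) − 1) = 2.948 m

z ≈ 2.95 m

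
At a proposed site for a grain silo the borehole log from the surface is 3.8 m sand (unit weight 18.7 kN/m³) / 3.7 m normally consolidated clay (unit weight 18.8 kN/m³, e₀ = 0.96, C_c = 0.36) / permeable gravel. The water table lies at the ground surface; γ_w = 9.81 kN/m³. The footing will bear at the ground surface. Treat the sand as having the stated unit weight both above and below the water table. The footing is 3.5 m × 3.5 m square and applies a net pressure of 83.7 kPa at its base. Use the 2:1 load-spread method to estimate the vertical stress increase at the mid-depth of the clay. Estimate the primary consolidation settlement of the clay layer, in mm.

S_c ≈ 64.2 mm

Mid-depth of clay below the ground surface: z = 3.8 + 3.7/2 = 5.65 m.
Total vertical stress at mid-clay: σ_v = 18.7×3.8 + 18.8×1.85 = 105.84 kPa.
Pore pressure: u = 9.81×(5.65 − 0) = 55.427 kPa.
Initial effective stress: σ'_0 = σ_v − u = 105.84 − 55.427 = 50.413 kPa.
Stress increase at mid-clay by the 2:1 spreading method:
Δσ = qBL/((B+z)(L+z)) = 83.7×3.5×3.5/((3.5+5.65)(3.5+5.65)) = 12.247 kPa
Final effective stress: σ'_f = σ'_0 + Δσ = 50.413 + 12.247 = 62.66 kPa.
Normally consolidated clay, so the full stress increment lies on the virgin compression line:
S_c = C_c·H/(1+e₀)·log₁₀(σ'_f/σ'_0) = 0.36×3.7/(1+0.96)×log₁₀(62.66/50.413)
    = 0.67959 × 0.094448 = 0.06419 m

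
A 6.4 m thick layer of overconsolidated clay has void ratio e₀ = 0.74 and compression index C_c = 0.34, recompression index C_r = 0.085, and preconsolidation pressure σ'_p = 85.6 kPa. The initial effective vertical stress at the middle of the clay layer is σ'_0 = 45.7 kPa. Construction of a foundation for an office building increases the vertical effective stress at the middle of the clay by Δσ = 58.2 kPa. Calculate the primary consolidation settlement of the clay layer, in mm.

Final effective stress: σ'_f = 45.7 + 58.2 = 103.9 kPa.
σ'_f = 103.9 > σ'_p = 85.6 kPa, so the stress path crosses the preconsolidation pressure — recompression up to σ'_p, then virgin compression beyond:
S_c = H/(1+e₀)·[C_r·log₁₀(σ'_p/σ'_0) + C_c·log₁₀(σ'_f/σ'_p)]
    = 6.4/1.74 × [0.085×log₁₀(85.6/45.7) + 0.34×log₁₀(103.9/85.6)]
    = 3.6782 × [0.023167 + 0.028608] = 0.1904 m

S_c ≈ 190 mm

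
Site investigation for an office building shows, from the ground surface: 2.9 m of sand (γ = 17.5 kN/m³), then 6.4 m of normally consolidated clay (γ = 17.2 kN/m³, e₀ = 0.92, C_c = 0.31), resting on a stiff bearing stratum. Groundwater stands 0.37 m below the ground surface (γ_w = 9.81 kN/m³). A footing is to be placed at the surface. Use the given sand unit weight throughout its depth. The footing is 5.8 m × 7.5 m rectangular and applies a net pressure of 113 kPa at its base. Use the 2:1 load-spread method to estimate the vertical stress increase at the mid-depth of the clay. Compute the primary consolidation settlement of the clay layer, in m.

Mid-depth of clay below the ground surface: z = 2.9 + 6.4/2 = 6.1 m.
Total vertical stress at mid-clay: σ_v = 17.5×2.9 + 17.2×3.2 = 105.79 kPa.
Pore pressure: u = 9.81×(6.1 − 0.37) = 56.211 kPa.
Initial effective stress: σ'_0 = σ_v − u = 105.79 − 56.211 = 49.579 kPa.
Stress increase at mid-clay by the 2:1 spreading method:
Δσ = qBL/((B+z)(L+z)) = 113×5.8×7.5/((5.8+6.1)(7.5+6.1)) = 30.373 kPa
Final effective stress: σ'_f = σ'_0 + Δσ = 49.579 + 30.373 = 79.952 kPa.
Normally consolidated clay, so the full stress increment lies on the virgin compression line:
S_c = C_c·H/(1+e₀)·log₁₀(σ'_f/σ'_0) = 0.31×6.4/(1+0.92)×log₁₀(79.952/49.579)
    = 1.0333 × 0.20753 = 0.2144 m

S_c ≈ 0.214 m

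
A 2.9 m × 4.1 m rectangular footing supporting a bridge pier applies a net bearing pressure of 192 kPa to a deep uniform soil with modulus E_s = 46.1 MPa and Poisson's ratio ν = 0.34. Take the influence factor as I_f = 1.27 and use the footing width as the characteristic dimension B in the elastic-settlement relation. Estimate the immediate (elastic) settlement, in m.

S_e ≈ 0.0136 m

Immediate (elastic) settlement: S_e = q·B·(1−ν²)/E_s · I_f.
E_s = 46.1 MPa = 46100 kPa.
S_e = 192 × 2.9 × (1 − 0.34²) / 46100 × 1.27
    = 192 × 2.9 × 0.8844 / 46100 × 1.27
    = 0.01357 m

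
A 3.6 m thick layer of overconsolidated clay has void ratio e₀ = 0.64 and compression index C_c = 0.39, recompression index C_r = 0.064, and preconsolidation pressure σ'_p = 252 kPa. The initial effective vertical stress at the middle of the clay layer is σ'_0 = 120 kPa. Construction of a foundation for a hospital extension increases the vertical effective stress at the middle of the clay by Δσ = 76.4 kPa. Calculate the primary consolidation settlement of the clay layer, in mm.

Final effective stress: σ'_f = 120 + 76.4 = 196.4 kPa.
σ'_f = 196.4 ≤ σ'_p = 252 kPa, so the clay remains overconsolidated and only the recompression index applies:
S_c = C_r·H/(1+e₀)·log₁₀(σ'_f/σ'_0) = 0.064×3.6/1.64×log₁₀(196.4/120)
    = 0.14049 × 0.21396 = 0.03006 m

S_c ≈ 30.1 mm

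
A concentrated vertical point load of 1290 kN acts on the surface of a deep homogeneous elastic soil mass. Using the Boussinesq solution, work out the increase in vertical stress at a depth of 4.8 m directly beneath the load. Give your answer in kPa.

Boussinesq vertical stress below a point load on an elastic half-space:
Δσ_z = 3P/(2πz²) · [1 + (r/z)²]^(−5/2)
r/z = 0/4.8 = 0; [1+(r/z)²]^(−5/2) = 1.
Δσ_z = 3×1290/(2π×4.8²) × 1 = 26.733 × 1 = 26.73 kPa

Δσ_z ≈ 26.7 kPa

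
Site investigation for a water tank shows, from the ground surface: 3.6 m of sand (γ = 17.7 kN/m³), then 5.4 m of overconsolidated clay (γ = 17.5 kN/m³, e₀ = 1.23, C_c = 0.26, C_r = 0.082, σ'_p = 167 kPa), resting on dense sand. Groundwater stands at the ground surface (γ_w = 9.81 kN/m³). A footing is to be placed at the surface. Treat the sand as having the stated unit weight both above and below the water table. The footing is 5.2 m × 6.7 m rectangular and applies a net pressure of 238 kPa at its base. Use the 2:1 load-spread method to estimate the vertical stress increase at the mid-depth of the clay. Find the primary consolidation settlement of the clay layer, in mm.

Mid-depth of clay below the ground surface: z = 3.6 + 5.4/2 = 6.3 m.
Total vertical stress at mid-clay: σ_v = 17.7×3.6 + 17.5×2.7 = 110.97 kPa.
Pore pressure: u = 9.81×(6.3 − 0) = 61.803 kPa.
Initial effective stress: σ'_0 = σ_v − u = 110.97 − 61.803 = 49.167 kPa.
Stress increase at mid-clay by the 2:1 spreading method:
Δσ = qBL/((B+z)(L+z)) = 238×5.2×6.7/((5.2+6.3)(6.7+6.3)) = 55.464 kPa
Final effective stress: σ'_f = 49.167 + 55.464 = 104.63 kPa.
σ'_f = 104.63 ≤ σ'_p = 167 kPa, so the clay remains overconsolidated and only the recompression index applies:
S_c = C_r·H/(1+e₀)·log₁₀(σ'_f/σ'_0) = 0.082×5.4/2.23×log₁₀(104.63/49.167)
    = 0.19856 × 0.32798 = 0.06512 m

S_c ≈ 65.1 mm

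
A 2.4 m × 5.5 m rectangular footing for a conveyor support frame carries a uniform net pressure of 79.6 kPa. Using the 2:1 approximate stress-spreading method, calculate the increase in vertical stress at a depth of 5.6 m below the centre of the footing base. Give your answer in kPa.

Δσ_z ≈ 11.8 kPa

By the 2:1 method the load spreads at 1 horizontal : 2 vertical, so at depth z the loaded area has grown by z in each plan dimension:
Δσ = qBL/((B+z)(L+z)) = 79.6×2.4×5.5/((2.4+5.6)(5.5+5.6)) = 11.832 kPa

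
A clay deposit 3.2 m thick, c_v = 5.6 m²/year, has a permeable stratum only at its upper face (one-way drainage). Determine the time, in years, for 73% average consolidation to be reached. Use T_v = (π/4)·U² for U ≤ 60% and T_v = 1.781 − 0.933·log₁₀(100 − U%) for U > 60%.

t ≈ 0.815 years

Drainage path length: H_d = H = 3.2 m (single drainage).
U > 60%: T_v = 1.781 − 0.933·log₁₀(100 − 73) = 0.44554.
t = T_v·H_d²/c_v = 0.44554×3.2²/5.6 = 0.8147 years.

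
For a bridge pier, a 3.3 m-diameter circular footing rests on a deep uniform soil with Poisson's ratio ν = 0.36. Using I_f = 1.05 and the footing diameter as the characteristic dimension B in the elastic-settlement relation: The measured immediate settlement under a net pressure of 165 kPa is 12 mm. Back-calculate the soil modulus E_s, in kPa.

S_e = q·B·(1−ν²)/E_s · I_f  ⇒  E_s = q·B·(1−ν²)·I_f / S_e.
E_s = 165 × 3.3 × 0.8704 × 1.05 / 0.012 = 41470 kPa

E_s ≈ 41500 kPa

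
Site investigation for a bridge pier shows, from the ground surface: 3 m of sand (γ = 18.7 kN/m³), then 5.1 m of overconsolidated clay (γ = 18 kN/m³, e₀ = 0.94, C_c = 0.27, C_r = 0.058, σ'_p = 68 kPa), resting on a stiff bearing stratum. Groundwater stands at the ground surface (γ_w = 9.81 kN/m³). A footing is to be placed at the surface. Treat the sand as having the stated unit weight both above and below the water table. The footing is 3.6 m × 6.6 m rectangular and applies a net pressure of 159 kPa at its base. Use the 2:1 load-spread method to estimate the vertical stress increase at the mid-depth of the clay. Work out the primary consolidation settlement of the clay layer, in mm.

S_c ≈ 79.6 mm

Mid-depth of clay below the ground surface: z = 3 + 5.1/2 = 5.55 m.
Total vertical stress at mid-clay: σ_v = 18.7×3 + 18×2.55 = 102 kPa.
Pore pressure: u = 9.81×(5.55 − 0) = 54.446 kPa.
Initial effective stress: σ'_0 = σ_v − u = 102 − 54.446 = 47.554 kPa.
Stress increase at mid-clay by the 2:1 spreading method:
Δσ = qBL/((B+z)(L+z)) = 159×3.6×6.6/((3.6+5.55)(6.6+5.55)) = 33.982 kPa
Final effective stress: σ'_f = 47.554 + 33.982 = 81.536 kPa.
σ'_f = 81.536 > σ'_p = 68 kPa, so the stress path crosses the preconsolidation pressure — recompression up to σ'_p, then virgin compression beyond:
S_c = H/(1+e₀)·[C_r·log₁₀(σ'_p/σ'_0) + C_c·log₁₀(σ'_f/σ'_p)]
    = 5.1/1.94 × [0.058×log₁₀(68/47.554) + 0.27×log₁₀(81.536/68)]
    = 2.6289 × [0.0090087 + 0.021287] = 0.07964 m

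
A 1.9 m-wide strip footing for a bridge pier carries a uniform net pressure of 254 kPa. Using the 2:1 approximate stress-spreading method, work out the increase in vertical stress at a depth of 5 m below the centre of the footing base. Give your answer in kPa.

Δσ_z ≈ 69.9 kPa

By the 2:1 method the load spreads at 1 horizontal : 2 vertical, so at depth z the loaded area has grown by z in each plan dimension:
Δσ = qB/(B+z) = 254×1.9/(1.9+5) = 69.942 kPa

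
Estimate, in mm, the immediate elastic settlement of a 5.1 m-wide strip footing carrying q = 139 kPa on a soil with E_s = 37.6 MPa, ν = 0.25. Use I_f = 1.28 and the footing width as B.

Immediate (elastic) settlement: S_e = q·B·(1−ν²)/E_s · I_f.
E_s = 37.6 MPa = 37600 kPa.
S_e = 139 × 5.1 × (1 − 0.25²) / 37600 × 1.28
    = 139 × 5.1 × 0.9375 / 37600 × 1.28
    = 0.02262 m = 22.62 mm

S_e ≈ 22.6 mm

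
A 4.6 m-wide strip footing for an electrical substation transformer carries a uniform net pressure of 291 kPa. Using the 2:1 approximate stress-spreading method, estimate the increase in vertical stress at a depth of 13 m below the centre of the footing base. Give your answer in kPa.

By the 2:1 method the load spreads at 1 horizontal : 2 vertical, so at depth z the loaded area has grown by z in each plan dimension:
Δσ = qB/(B+z) = 291×4.6/(4.6+13) = 76.057 kPa

Δσ_z ≈ 76.1 kPa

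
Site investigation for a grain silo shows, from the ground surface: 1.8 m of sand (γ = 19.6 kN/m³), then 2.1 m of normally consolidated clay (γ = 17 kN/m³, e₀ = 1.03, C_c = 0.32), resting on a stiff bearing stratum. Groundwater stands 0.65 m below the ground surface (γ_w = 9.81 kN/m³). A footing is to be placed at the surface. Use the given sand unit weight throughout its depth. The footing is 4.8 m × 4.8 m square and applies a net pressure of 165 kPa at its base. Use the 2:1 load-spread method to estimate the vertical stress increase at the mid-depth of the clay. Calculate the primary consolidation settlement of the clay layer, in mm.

S_c ≈ 161 mm

Mid-depth of clay below the ground surface: z = 1.8 + 2.1/2 = 2.85 m.
Total vertical stress at mid-clay: σ_v = 19.6×1.8 + 17×1.05 = 53.13 kPa.
Pore pressure: u = 9.81×(2.85 − 0.65) = 21.582 kPa.
Initial effective stress: σ'_0 = σ_v − u = 53.13 − 21.582 = 31.548 kPa.
Stress increase at mid-clay by the 2:1 spreading method:
Δσ = qBL/((B+z)(L+z)) = 165×4.8×4.8/((4.8+2.85)(4.8+2.85)) = 64.96 kPa
Final effective stress: σ'_f = σ'_0 + Δσ = 31.548 + 64.96 = 96.508 kPa.
Normally consolidated clay, so the full stress increment lies on the virgin compression line:
S_c = C_c·H/(1+e₀)·log₁₀(σ'_f/σ'_0) = 0.32×2.1/(1+1.03)×log₁₀(96.508/31.548)
    = 0.33103 × 0.48559 = 0.1607 m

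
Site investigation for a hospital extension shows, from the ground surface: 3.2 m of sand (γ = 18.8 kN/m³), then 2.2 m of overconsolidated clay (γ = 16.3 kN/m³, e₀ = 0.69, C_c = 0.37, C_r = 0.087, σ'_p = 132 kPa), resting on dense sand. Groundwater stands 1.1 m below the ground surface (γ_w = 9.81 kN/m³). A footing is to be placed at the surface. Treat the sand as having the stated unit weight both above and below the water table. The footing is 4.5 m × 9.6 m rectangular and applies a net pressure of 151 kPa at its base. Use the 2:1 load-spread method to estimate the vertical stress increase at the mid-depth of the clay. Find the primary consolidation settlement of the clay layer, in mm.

S_c ≈ 37.5 mm

Mid-depth of clay below the ground surface: z = 3.2 + 2.2/2 = 4.3 m.
Total vertical stress at mid-clay: σ_v = 18.8×3.2 + 16.3×1.1 = 78.09 kPa.
Pore pressure: u = 9.81×(4.3 − 1.1) = 31.392 kPa.
Initial effective stress: σ'_0 = σ_v − u = 78.09 − 31.392 = 46.698 kPa.
Stress increase at mid-clay by the 2:1 spreading method:
Δσ = qBL/((B+z)(L+z)) = 151×4.5×9.6/((4.5+4.3)(9.6+4.3)) = 53.329 kPa
Final effective stress: σ'_f = 46.698 + 53.329 = 100.03 kPa.
σ'_f = 100.03 ≤ σ'_p = 132 kPa, so the clay remains overconsolidated and only the recompression index applies:
S_c = C_r·H/(1+e₀)·log₁₀(σ'_f/σ'_0) = 0.087×2.2/1.69×log₁₀(100.03/46.698)
    = 0.11326 × 0.33083 = 0.03747 m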